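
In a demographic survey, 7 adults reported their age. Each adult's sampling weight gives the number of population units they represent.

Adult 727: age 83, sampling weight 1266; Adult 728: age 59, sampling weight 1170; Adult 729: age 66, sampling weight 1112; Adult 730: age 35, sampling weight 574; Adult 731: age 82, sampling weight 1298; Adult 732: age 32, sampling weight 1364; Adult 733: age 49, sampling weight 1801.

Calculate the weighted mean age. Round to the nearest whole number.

59

Weighted sum = 83×1266 + 59×1170 + 66×1112 + 35×574 + 82×1298 + 32×1364 + 49×1801
  = 105078 + 69030 + 73392 + 20090 + 106436 + 43648 + 88249 = 505923
Sum of weights = 1266 + 1170 + 1112 + 574 + 1298 + 1364 + 1801 = 8585
Weighted mean = 505923 / 8585 = 58.931043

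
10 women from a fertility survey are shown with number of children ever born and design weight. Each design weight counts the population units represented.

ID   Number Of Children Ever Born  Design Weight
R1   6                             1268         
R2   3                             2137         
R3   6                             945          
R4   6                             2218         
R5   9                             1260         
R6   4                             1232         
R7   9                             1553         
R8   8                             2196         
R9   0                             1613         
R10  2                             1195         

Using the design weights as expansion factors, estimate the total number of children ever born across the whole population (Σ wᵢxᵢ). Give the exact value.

83200

Weighted total = 6×1268 + 3×2137 + 6×945 + 6×2218 + 9×1260 + 4×1232 + 9×1553 + 8×2196 + 0×1613 + 2×1195
  = 7608 + 6411 + 5670 + 13308 + 11340 + 4928 + 13977 + 17568 + 0 + 2390 = 83200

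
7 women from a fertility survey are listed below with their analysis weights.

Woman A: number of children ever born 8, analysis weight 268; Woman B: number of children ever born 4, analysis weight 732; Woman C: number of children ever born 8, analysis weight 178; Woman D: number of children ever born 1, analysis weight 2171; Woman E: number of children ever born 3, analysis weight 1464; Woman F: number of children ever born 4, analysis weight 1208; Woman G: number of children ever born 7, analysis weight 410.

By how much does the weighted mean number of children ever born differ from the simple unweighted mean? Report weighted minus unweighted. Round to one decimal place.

Unweighted sum = 8 + 4 + 8 + 1 + 3 + 4 + 7 = 35
Unweighted mean = 35 / 7 = 5
Weighted sum = 8×268 + 4×732 + 8×178 + 1×2171 + 3×1464 + 4×1208 + 7×410
  = 2144 + 2928 + 1424 + 2171 + 4392 + 4832 + 2870 = 20761
Sum of weights = 6431
Weighted mean = 20761 / 6431 = 3.2282693
Difference (weighted minus unweighted) = -1.7717307

-1.8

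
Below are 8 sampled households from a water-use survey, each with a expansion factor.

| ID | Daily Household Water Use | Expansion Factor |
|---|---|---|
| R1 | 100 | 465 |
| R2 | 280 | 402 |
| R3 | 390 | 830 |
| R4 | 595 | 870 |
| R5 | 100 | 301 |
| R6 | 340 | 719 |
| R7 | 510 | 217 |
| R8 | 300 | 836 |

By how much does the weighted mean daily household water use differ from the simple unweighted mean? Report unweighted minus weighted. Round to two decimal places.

Unweighted sum = 100 + 280 + 390 + 595 + 100 + 340 + 510 + 300 = 2615
Unweighted mean = 2615 / 8 = 326.875
Weighted sum = 100×465 + 280×402 + 390×830 + 595×870 + 100×301 + 340×719 + 510×217 + 300×836
  = 1636440
Sum of weights = 465 + 402 + 830 + 870 + 301 + 719 + 217 + 836 = 4640
Weighted mean = 1636440 / 4640 = 352.68103
Difference (unweighted minus weighted) = -25.806034

-25.81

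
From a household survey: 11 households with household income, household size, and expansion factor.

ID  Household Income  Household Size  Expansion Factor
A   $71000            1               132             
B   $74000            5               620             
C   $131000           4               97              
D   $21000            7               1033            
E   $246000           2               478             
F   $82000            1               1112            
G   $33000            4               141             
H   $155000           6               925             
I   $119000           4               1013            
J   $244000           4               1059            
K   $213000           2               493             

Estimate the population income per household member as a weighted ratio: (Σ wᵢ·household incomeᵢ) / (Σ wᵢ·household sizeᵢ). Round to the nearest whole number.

32868

Σ wᵢ·y = 71000×132 + 74000×620 + 131000×97 + 21000×1033 + 246000×478 + 82000×1112 + 33000×141 + 155000×925 + 119000×1013 + 244000×1059 + 213000×493
  = 9372000 + 45880000 + 12707000 + 21693000 + 117588000 + 91184000 + 4653000 + 143375000 + 120547000 + 258396000 + 105009000 = 930404000
Σ wᵢ·x = 1×132 + 5×620 + 4×97 + 7×1033 + 2×478 + 1×1112 + 4×141 + 6×925 + 4×1013 + 4×1059 + 2×493
  = 28307
Ratio = 930404000 / 28307 = 32868.336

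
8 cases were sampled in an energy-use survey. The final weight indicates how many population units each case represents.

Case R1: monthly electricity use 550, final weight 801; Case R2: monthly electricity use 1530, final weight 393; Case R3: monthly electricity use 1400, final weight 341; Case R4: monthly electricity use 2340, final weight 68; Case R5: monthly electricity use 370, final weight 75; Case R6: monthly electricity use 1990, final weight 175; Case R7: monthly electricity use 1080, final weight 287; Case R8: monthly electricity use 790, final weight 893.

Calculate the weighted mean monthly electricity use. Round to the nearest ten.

Weighted sum = 550×801 + 1530×393 + 1400×341 + 2340×68 + 370×75 + 1990×175 + 1080×287 + 790×893
  = 440550 + 601290 + 477400 + 159120 + 27750 + 348250 + 309960 + 705470 = 3069790
Sum of weights = 801 + 393 + 341 + 68 + 75 + 175 + 287 + 893 = 3033
Weighted mean = 3069790 / 3033 = 1012.1299

1010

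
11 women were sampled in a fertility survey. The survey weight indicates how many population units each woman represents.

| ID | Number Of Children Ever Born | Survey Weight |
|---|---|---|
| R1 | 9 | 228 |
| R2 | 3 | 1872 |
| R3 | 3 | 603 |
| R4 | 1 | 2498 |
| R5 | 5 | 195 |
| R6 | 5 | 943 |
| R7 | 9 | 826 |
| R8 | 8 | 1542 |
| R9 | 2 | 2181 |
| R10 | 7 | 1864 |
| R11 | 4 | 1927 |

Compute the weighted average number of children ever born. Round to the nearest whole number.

4

Weighted sum = 9×228 + 3×1872 + 3×603 + 1×2498 + 5×195 + 5×943 + 9×826 + 8×1542 + 2×2181 + 7×1864 + 4×1927
  = 2052 + 5616 + 1809 + 2498 + 975 + 4715 + 7434 + 12336 + 4362 + 13048 + 7708 = 62553
Sum of weights = 14679
Weighted mean = 62553 / 14679 = 4.2613938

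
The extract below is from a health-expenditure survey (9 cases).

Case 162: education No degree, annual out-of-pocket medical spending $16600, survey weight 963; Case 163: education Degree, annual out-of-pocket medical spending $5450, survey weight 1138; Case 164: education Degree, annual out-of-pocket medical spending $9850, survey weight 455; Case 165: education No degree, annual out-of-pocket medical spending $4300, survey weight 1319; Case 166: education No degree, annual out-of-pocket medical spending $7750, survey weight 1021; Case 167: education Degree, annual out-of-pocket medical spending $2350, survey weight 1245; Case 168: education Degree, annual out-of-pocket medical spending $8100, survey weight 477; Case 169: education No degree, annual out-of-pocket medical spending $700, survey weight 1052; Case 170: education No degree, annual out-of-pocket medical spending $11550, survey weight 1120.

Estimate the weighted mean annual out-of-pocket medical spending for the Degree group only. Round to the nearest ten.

5270

Degree rows: 163, 164, 167, 168
Weighted sum = 5450×1138 + 9850×455 + 2350×1245 + 8100×477
  = 17473300
Sum of weights = 1138 + 455 + 1245 + 477 = 3315
Weighted mean = 17473300 / 3315 = 5270.9804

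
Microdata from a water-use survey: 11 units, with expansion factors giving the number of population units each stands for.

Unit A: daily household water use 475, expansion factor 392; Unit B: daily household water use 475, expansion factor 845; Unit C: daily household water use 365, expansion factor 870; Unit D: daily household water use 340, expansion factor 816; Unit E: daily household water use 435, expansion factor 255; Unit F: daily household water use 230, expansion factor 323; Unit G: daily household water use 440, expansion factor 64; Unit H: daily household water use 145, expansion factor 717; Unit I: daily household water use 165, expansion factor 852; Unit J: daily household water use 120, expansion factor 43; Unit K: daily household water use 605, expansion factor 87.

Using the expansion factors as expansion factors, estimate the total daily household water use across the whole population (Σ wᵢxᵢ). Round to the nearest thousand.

1698000

Weighted total = 475×392 + 475×845 + 365×870 + 340×816 + 435×255 + 230×323 + 440×64 + 145×717 + 165×852 + 120×43 + 605×87
  = 1698280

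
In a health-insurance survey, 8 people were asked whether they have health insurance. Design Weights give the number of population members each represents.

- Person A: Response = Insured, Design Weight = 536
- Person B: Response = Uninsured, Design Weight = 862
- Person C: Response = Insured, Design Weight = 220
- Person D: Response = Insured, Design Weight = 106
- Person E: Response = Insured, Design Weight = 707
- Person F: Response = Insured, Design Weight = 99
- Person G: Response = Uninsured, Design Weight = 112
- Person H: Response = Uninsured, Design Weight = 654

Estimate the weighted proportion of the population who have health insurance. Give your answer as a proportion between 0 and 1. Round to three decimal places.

Sum of weights for 'Insured' = 536 + 220 + 106 + 707 + 99 = 1668
Total weight = 536 + 862 + 220 + 106 + 707 + 99 + 112 + 654 = 3296
Weighted proportion = 1668 / 3296 = 0.50606796

0.506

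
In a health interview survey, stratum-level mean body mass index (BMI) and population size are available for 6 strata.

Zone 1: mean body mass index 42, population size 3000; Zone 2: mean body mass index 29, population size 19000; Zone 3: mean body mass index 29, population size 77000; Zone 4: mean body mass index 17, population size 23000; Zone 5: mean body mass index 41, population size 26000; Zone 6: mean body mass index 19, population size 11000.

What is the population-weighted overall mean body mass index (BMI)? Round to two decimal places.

28.78

Σ Nₕ·x̄ₕ = 42×3000 + 29×19000 + 29×77000 + 17×23000 + 41×26000 + 19×11000
  = 126000 + 551000 + 2233000 + 391000 + 1066000 + 209000 = 4576000
Σ Nₕ = 3000 + 19000 + 77000 + 23000 + 26000 + 11000 = 159000
Overall mean = 4576000 / 159000 = 28.779874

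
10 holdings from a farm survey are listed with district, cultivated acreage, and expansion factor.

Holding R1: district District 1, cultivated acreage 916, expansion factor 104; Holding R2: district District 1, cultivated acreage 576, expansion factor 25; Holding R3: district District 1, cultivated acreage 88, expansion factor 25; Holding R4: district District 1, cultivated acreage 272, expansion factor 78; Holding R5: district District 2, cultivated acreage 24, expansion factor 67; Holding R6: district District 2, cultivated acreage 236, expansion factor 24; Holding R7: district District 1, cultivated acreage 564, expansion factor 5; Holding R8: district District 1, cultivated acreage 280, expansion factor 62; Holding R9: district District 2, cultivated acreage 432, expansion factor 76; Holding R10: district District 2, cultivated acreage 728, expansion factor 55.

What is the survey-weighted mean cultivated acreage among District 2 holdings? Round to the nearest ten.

360

District 2 rows: R5, R6, R9, R10
Weighted sum = 24×67 + 236×24 + 432×76 + 728×55
  = 1608 + 5664 + 32832 + 40040 = 80144
Sum of weights = 222
Weighted mean = 80144 / 222 = 361.00901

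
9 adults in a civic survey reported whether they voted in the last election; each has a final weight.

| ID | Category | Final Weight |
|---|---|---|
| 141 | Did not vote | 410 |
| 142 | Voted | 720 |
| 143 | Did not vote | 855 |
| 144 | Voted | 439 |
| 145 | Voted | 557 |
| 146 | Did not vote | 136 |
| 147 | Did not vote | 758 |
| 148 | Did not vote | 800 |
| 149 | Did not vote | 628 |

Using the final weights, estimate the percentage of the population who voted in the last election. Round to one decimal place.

32.4

Sum of weights for 'Voted' = 720 + 439 + 557 = 1716
Total weight = 410 + 720 + 855 + 439 + 557 + 136 + 758 + 800 + 628 = 5303
Weighted proportion = 1716 / 5303 = 0.32359042 → 32.359042%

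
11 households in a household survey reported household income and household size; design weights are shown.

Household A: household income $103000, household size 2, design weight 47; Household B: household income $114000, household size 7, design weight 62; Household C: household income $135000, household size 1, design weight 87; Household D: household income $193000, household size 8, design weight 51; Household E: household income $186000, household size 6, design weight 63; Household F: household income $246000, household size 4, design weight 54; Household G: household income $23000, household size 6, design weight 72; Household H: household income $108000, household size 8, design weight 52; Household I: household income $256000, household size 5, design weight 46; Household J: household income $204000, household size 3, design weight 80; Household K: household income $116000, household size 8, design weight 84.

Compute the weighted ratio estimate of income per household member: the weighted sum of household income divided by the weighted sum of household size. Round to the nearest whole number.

28725

Σ wᵢ·y = 103000×47 + 114000×62 + 135000×87 + 193000×51 + 186000×63 + 246000×54 + 23000×72 + 108000×52 + 256000×46 + 204000×80 + 116000×84
  = 4841000 + 7068000 + 11745000 + 9843000 + 11718000 + 13284000 + 1656000 + 5616000 + 11776000 + 16320000 + 9744000 = 103611000
Σ wᵢ·x = 2×47 + 7×62 + 1×87 + 8×51 + 6×63 + 4×54 + 6×72 + 8×52 + 5×46 + 3×80 + 8×84
  = 94 + 434 + 87 + 408 + 378 + 216 + 432 + 416 + 230 + 240 + 672 = 3607
Ratio = 103611000 / 3607 = 28724.979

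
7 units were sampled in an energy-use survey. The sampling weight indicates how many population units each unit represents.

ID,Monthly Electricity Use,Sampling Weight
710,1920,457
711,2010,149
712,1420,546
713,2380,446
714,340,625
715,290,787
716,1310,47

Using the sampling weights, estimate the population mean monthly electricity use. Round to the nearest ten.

Weighted sum = 1920×457 + 2010×149 + 1420×546 + 2380×446 + 340×625 + 290×787 + 1310×47
  = 877440 + 299490 + 775320 + 1061480 + 212500 + 228230 + 61570 = 3516030
Sum of weights = 457 + 149 + 546 + 446 + 625 + 787 + 47 = 3057
Weighted mean = 3516030 / 3057 = 1150.157

1150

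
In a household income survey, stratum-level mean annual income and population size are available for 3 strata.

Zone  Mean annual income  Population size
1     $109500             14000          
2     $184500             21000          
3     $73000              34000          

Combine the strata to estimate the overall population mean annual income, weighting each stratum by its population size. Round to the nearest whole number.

Σ Nₕ·x̄ₕ = 109500×14000 + 184500×21000 + 73000×34000
  = 1533000000 + 3874500000 + 2482000000 = 7889500000
Σ Nₕ = 14000 + 21000 + 34000 = 69000
Overall mean = 7889500000 / 69000 = 114340.58

114341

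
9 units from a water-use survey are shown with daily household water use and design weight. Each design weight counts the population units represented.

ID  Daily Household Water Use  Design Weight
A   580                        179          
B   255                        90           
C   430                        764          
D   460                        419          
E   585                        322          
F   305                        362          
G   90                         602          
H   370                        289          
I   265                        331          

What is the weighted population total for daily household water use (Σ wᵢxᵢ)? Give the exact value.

Weighted total = 580×179 + 255×90 + 430×764 + 460×419 + 585×322 + 305×362 + 90×602 + 370×289 + 265×331
  = 103820 + 22950 + 328520 + 192740 + 188370 + 110410 + 54180 + 106930 + 87715 = 1195635

1195635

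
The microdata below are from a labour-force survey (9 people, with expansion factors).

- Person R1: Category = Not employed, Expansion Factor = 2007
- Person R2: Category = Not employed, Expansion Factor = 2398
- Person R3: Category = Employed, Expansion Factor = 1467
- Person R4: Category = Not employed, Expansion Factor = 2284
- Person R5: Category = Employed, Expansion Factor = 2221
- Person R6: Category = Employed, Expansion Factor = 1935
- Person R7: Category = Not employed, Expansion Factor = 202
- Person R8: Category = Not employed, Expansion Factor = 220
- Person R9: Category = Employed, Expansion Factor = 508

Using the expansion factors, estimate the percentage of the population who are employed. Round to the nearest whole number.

Sum of weights for 'Employed' = 1467 + 2221 + 1935 + 508 = 6131
Total weight = 13242
Weighted proportion = 6131 / 13242 = 0.46299653 → 46.299653%

46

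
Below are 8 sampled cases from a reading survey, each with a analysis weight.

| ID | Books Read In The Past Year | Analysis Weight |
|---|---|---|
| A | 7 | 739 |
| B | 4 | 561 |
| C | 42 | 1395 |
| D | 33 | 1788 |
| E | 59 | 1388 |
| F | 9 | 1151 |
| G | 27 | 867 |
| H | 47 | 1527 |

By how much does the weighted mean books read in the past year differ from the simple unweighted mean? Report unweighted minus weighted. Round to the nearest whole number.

Unweighted sum = 7 + 4 + 42 + 33 + 59 + 9 + 27 + 47 = 228
Unweighted mean = 228 / 8 = 28.5
Weighted sum = 7×739 + 4×561 + 42×1395 + 33×1788 + 59×1388 + 9×1151 + 27×867 + 47×1527
  = 5173 + 2244 + 58590 + 59004 + 81892 + 10359 + 23409 + 71769 = 312440
Sum of weights = 739 + 561 + 1395 + 1788 + 1388 + 1151 + 867 + 1527 = 9416
Weighted mean = 312440 / 9416 = 33.181818
Difference (unweighted minus weighted) = -4.6818182

-5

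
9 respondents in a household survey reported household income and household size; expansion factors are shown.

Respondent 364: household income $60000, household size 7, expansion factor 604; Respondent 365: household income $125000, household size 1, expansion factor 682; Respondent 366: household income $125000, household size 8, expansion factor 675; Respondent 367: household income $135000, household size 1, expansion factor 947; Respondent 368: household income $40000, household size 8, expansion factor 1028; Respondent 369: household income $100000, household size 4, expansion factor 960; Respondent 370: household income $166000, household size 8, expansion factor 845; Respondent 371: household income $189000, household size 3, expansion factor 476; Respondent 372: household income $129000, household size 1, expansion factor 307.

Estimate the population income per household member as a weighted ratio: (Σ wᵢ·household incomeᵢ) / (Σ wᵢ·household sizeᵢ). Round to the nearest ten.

23280

Σ wᵢ·y = 60000×604 + 125000×682 + 125000×675 + 135000×947 + 40000×1028 + 100000×960 + 166000×845 + 189000×476 + 129000×307
  = 36240000 + 85250000 + 84375000 + 127845000 + 41120000 + 96000000 + 140270000 + 89964000 + 39603000 = 740667000
Σ wᵢ·x = 31816
Ratio = 740667000 / 31816 = 23279.702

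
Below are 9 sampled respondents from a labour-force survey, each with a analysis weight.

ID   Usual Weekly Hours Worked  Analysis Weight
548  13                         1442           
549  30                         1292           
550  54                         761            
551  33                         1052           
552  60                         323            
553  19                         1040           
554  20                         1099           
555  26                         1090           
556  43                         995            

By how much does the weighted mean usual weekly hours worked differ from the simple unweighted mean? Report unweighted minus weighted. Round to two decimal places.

3.91

Unweighted sum = 13 + 30 + 54 + 33 + 60 + 19 + 20 + 26 + 43 = 298
Unweighted mean = 298 / 9 = 33.111111
Weighted sum = 13×1442 + 30×1292 + 54×761 + 33×1052 + 60×323 + 19×1040 + 20×1099 + 26×1090 + 43×995
  = 18746 + 38760 + 41094 + 34716 + 19380 + 19760 + 21980 + 28340 + 42785 = 265561
Sum of weights = 9094
Weighted mean = 265561 / 9094 = 29.201781
Difference (unweighted minus weighted) = 3.9093297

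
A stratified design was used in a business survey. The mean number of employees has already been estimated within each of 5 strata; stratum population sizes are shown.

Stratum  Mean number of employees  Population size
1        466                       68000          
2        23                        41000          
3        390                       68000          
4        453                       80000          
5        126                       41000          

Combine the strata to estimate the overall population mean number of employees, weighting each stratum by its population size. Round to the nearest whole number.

337

Σ Nₕ·x̄ₕ = 466×68000 + 23×41000 + 390×68000 + 453×80000 + 126×41000
  = 31688000 + 943000 + 26520000 + 36240000 + 5166000 = 100557000
Σ Nₕ = 68000 + 41000 + 68000 + 80000 + 41000 = 298000
Overall mean = 100557000 / 298000 = 337.4396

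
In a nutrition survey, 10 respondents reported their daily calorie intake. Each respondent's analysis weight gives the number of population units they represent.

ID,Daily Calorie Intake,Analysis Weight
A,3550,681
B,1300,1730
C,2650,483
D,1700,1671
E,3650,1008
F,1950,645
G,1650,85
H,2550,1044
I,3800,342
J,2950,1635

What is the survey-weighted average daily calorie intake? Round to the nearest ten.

Weighted sum = 3550×681 + 1300×1730 + 2650×483 + 1700×1671 + 3650×1008 + 1950×645 + 1650×85 + 2550×1044 + 3800×342 + 2950×1635
  = 2417550 + 2249000 + 1279950 + 2840700 + 3679200 + 1257750 + 140250 + 2662200 + 1299600 + 4823250 = 22649450
Sum of weights = 681 + 1730 + 483 + 1671 + 1008 + 645 + 85 + 1044 + 342 + 1635 = 9324
Weighted mean = 22649450 / 9324 = 2429.1559

2430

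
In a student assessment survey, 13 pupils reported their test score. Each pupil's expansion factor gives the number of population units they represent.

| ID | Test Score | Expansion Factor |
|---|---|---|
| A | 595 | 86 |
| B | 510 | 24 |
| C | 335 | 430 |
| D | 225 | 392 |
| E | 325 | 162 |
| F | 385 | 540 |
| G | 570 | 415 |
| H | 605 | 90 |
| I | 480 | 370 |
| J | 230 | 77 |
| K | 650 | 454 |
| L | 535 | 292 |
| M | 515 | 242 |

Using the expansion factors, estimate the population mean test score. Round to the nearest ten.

450

Weighted sum = 1618470
Sum of weights = 3574
Weighted mean = 1618470 / 3574 = 452.84555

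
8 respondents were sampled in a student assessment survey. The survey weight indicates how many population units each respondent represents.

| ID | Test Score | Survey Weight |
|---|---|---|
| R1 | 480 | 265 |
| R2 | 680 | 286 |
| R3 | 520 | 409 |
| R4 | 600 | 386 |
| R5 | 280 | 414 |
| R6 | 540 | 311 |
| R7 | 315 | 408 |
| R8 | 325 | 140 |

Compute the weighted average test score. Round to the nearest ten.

470

Weighted sum = 480×265 + 680×286 + 520×409 + 600×386 + 280×414 + 540×311 + 315×408 + 325×140
  = 1223840
Sum of weights = 265 + 286 + 409 + 386 + 414 + 311 + 408 + 140 = 2619
Weighted mean = 1223840 / 2619 = 467.29286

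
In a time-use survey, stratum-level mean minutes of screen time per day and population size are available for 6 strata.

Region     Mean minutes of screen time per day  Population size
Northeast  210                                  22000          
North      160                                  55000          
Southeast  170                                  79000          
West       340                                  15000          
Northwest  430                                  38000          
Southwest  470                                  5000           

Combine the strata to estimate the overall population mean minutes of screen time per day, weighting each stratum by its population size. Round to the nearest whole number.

237

Σ Nₕ·x̄ₕ = 210×22000 + 160×55000 + 170×79000 + 340×15000 + 430×38000 + 470×5000
  = 50640000
Σ Nₕ = 22000 + 55000 + 79000 + 15000 + 38000 + 5000 = 214000
Overall mean = 50640000 / 214000 = 236.63551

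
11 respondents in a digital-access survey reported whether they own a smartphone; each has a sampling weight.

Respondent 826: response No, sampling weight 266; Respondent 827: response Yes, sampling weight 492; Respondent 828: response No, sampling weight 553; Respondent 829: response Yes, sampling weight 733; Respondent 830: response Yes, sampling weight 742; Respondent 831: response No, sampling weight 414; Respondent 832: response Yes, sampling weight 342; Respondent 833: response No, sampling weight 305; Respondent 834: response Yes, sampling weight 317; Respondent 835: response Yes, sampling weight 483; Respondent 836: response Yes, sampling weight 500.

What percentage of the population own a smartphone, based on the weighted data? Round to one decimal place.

Sum of weights for 'Yes' = 492 + 733 + 742 + 342 + 317 + 483 + 500 = 3609
Total weight = 266 + 492 + 553 + 733 + 742 + 414 + 342 + 305 + 317 + 483 + 500 = 5147
Weighted proportion = 3609 / 5147 = 0.70118516 → 70.118516%

70.1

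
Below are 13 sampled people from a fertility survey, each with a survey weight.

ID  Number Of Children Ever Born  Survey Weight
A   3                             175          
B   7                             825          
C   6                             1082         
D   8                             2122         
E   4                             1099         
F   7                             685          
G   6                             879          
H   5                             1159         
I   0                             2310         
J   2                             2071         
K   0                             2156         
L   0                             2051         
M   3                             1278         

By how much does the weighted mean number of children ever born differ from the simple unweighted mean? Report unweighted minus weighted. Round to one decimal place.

0.7

Unweighted sum = 51
Unweighted mean = 51 / 13 = 3.9230769
Weighted sum = 58004
Sum of weights = 17892
Weighted mean = 58004 / 17892 = 3.2418958
Difference (unweighted minus weighted) = 0.6811811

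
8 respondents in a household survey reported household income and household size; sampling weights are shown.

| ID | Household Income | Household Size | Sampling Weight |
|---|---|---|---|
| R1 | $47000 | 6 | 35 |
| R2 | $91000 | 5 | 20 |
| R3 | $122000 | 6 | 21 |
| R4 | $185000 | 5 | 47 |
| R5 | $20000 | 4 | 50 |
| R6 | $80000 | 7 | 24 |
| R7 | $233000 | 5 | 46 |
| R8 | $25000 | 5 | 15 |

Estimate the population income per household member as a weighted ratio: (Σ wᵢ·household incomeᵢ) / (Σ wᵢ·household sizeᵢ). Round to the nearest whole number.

Σ wᵢ·y = 47000×35 + 91000×20 + 122000×21 + 185000×47 + 20000×50 + 80000×24 + 233000×46 + 25000×15
  = 28735000
Σ wᵢ·x = 6×35 + 5×20 + 6×21 + 5×47 + 4×50 + 7×24 + 5×46 + 5×15
  = 210 + 100 + 126 + 235 + 200 + 168 + 230 + 75 = 1344
Ratio = 28735000 / 1344 = 21380.208

21380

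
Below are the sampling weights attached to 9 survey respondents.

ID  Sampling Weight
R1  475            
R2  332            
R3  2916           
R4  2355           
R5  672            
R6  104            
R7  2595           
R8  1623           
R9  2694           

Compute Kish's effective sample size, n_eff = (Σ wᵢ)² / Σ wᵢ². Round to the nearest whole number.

Σ wᵢ = 13766
Σ wᵢ² = 225625 + 110224 + 8503056 + 5546025 + 451584 + 10816 + 6734025 + 2634129 + 7257636 = 31473120
n_eff = 13766² / 31473120 = 189502756 / 31473120 = 6.0210985

6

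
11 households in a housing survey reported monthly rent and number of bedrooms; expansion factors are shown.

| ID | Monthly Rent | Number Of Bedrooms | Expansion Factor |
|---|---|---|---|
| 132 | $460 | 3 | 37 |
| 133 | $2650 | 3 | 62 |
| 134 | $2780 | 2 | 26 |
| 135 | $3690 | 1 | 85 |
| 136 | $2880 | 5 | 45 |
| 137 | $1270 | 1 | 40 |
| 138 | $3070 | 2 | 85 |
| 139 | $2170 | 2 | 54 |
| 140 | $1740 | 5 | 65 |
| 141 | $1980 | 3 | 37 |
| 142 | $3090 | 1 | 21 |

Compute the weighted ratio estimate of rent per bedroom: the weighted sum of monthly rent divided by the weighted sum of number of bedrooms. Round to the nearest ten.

Σ wᵢ·y = 1377030
Σ wᵢ·x = 1434
Ratio = 1377030 / 1434 = 960.27197

960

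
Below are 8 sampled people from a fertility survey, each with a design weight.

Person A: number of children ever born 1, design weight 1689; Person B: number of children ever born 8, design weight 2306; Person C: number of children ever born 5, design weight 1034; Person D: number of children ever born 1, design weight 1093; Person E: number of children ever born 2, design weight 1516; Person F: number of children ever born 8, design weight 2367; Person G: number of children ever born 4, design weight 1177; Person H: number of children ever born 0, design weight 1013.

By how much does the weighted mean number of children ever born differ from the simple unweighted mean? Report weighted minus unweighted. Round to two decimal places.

Unweighted sum = 1 + 8 + 5 + 1 + 2 + 8 + 4 + 0 = 29
Unweighted mean = 29 / 8 = 3.625
Weighted sum = 1×1689 + 8×2306 + 5×1034 + 1×1093 + 2×1516 + 8×2367 + 4×1177 + 0×1013
  = 1689 + 18448 + 5170 + 1093 + 3032 + 18936 + 4708 + 0 = 53076
Sum of weights = 1689 + 2306 + 1034 + 1093 + 1516 + 2367 + 1177 + 1013 = 12195
Weighted mean = 53076 / 12195 = 4.3522755
Difference (weighted minus unweighted) = 0.72727552

0.73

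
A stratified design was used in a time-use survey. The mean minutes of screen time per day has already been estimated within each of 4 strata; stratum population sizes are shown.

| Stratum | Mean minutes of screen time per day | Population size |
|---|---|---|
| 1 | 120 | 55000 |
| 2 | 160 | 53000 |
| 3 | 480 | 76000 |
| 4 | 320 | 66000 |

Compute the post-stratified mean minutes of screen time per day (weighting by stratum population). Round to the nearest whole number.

Σ Nₕ·x̄ₕ = 120×55000 + 160×53000 + 480×76000 + 320×66000
  = 6600000 + 8480000 + 36480000 + 21120000 = 72680000
Σ Nₕ = 55000 + 53000 + 76000 + 66000 = 250000
Overall mean = 72680000 / 250000 = 290.72

291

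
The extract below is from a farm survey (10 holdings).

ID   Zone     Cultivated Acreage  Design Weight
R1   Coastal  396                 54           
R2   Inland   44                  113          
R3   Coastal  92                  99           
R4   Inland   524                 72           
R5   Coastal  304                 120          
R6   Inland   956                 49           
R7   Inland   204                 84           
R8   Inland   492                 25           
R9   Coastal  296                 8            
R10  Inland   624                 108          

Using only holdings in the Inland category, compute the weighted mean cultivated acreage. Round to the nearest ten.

Inland rows: R2, R4, R6, R7, R8, R10
Weighted sum = 44×113 + 524×72 + 956×49 + 204×84 + 492×25 + 624×108
  = 186372
Sum of weights = 113 + 72 + 49 + 84 + 25 + 108 = 451
Weighted mean = 186372 / 451 = 413.24169

410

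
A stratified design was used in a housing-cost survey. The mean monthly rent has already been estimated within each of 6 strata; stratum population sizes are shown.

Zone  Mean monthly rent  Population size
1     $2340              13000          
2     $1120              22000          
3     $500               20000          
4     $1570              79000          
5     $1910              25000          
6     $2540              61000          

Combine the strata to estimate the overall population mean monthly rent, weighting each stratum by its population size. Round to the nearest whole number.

Σ Nₕ·x̄ₕ = 2340×13000 + 1120×22000 + 500×20000 + 1570×79000 + 1910×25000 + 2540×61000
  = 391780000
Σ Nₕ = 13000 + 22000 + 20000 + 79000 + 25000 + 61000 = 220000
Overall mean = 391780000 / 220000 = 1780.8182

1781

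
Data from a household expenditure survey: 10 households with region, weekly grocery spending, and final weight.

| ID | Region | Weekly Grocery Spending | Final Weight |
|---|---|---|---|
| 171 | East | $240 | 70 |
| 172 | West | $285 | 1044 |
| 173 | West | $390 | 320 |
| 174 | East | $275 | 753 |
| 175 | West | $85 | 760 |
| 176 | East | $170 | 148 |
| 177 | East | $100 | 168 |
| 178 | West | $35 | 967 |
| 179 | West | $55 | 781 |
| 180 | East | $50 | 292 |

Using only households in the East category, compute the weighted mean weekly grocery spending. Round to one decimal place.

196.0

East rows: 171, 174, 176, 177, 180
Weighted sum = 240×70 + 275×753 + 170×148 + 100×168 + 50×292
  = 16800 + 207075 + 25160 + 16800 + 14600 = 280435
Sum of weights = 70 + 753 + 148 + 168 + 292 = 1431
Weighted mean = 280435 / 1431 = 195.97135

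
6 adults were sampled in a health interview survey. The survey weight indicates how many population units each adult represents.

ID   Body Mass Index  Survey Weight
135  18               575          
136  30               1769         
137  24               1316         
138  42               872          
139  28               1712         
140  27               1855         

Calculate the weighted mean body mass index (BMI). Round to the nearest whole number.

28

Weighted sum = 18×575 + 30×1769 + 24×1316 + 42×872 + 28×1712 + 27×1855
  = 229649
Sum of weights = 575 + 1769 + 1316 + 872 + 1712 + 1855 = 8099
Weighted mean = 229649 / 8099 = 28.355229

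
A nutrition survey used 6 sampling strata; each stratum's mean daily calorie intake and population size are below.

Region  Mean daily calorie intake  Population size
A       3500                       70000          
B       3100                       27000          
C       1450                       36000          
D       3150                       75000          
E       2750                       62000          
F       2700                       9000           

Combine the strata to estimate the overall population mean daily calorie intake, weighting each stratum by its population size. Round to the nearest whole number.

2910

Σ Nₕ·x̄ₕ = 3500×70000 + 3100×27000 + 1450×36000 + 3150×75000 + 2750×62000 + 2700×9000
  = 245000000 + 83700000 + 52200000 + 236250000 + 170500000 + 24300000 = 811950000
Σ Nₕ = 70000 + 27000 + 36000 + 75000 + 62000 + 9000 = 279000
Overall mean = 811950000 / 279000 = 2910.2151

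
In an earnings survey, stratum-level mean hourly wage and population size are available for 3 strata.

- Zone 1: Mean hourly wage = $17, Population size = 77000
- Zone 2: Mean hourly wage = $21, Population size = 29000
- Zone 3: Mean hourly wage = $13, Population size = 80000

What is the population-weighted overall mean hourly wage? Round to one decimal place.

Σ Nₕ·x̄ₕ = 2958000
Σ Nₕ = 77000 + 29000 + 80000 = 186000
Overall mean = 2958000 / 186000 = 15.903226

15.9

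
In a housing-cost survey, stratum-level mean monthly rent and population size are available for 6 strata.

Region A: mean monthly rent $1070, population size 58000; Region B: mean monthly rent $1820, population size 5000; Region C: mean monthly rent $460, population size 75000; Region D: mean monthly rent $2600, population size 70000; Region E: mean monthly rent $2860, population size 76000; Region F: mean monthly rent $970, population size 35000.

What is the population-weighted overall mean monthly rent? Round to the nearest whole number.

1690

Σ Nₕ·x̄ₕ = 1070×58000 + 1820×5000 + 460×75000 + 2600×70000 + 2860×76000 + 970×35000
  = 62060000 + 9100000 + 34500000 + 182000000 + 217360000 + 33950000 = 538970000
Σ Nₕ = 58000 + 5000 + 75000 + 70000 + 76000 + 35000 = 319000
Overall mean = 538970000 / 319000 = 1689.5611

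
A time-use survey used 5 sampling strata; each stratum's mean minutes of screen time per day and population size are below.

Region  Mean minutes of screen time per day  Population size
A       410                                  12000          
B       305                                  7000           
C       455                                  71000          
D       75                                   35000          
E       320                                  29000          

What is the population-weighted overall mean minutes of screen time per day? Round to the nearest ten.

330

Σ Nₕ·x̄ₕ = 410×12000 + 305×7000 + 455×71000 + 75×35000 + 320×29000
  = 51265000
Σ Nₕ = 12000 + 7000 + 71000 + 35000 + 29000 = 154000
Overall mean = 51265000 / 154000 = 332.88961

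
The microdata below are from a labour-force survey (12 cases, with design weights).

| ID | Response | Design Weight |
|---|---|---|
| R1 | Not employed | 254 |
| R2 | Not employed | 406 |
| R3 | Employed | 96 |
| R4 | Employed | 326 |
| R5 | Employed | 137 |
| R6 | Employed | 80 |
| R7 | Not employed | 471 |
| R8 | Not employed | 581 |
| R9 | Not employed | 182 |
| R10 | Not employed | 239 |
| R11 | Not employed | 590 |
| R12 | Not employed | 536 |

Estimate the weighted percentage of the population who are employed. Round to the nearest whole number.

Sum of weights for 'Employed' = 96 + 326 + 137 + 80 = 639
Total weight = 3898
Weighted proportion = 639 / 3898 = 0.16393022 → 16.393022%

16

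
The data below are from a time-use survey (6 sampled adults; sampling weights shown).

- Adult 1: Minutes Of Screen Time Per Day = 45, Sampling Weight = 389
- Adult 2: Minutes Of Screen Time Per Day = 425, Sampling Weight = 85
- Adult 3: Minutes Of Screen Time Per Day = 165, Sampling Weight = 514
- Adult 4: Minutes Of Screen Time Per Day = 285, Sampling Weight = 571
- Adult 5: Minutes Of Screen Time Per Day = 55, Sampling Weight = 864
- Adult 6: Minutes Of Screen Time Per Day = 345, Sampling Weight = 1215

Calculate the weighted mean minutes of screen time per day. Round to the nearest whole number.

211

Weighted sum = 45×389 + 425×85 + 165×514 + 285×571 + 55×864 + 345×1215
  = 17505 + 36125 + 84810 + 162735 + 47520 + 419175 = 767870
Sum of weights = 389 + 85 + 514 + 571 + 864 + 1215 = 3638
Weighted mean = 767870 / 3638 = 211.06927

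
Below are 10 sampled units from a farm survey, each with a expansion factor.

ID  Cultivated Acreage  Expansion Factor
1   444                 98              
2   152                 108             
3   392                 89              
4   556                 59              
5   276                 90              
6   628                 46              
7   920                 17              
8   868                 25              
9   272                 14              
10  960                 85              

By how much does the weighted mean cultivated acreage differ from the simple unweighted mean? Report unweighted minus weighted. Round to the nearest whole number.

Unweighted sum = 444 + 152 + 392 + 556 + 276 + 628 + 920 + 868 + 272 + 960 = 5468
Unweighted mean = 5468 / 10 = 546.8
Weighted sum = 444×98 + 152×108 + 392×89 + 556×59 + 276×90 + 628×46 + 920×17 + 868×25 + 272×14 + 960×85
  = 43512 + 16416 + 34888 + 32804 + 24840 + 28888 + 15640 + 21700 + 3808 + 81600 = 304096
Sum of weights = 98 + 108 + 89 + 59 + 90 + 46 + 17 + 25 + 14 + 85 = 631
Weighted mean = 304096 / 631 = 481.9271
Difference (unweighted minus weighted) = 64.8729

65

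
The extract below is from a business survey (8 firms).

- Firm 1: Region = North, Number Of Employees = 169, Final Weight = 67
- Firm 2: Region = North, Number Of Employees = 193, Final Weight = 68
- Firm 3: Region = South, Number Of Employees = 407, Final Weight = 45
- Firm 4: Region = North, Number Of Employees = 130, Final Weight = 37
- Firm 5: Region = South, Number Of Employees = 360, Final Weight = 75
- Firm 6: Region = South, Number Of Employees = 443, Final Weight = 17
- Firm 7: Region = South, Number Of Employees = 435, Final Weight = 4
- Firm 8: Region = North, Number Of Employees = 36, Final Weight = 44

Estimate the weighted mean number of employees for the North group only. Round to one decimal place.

North rows: 1, 2, 4, 8
Weighted sum = 169×67 + 193×68 + 130×37 + 36×44
  = 11323 + 13124 + 4810 + 1584 = 30841
Sum of weights = 216
Weighted mean = 30841 / 216 = 142.78241

142.8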